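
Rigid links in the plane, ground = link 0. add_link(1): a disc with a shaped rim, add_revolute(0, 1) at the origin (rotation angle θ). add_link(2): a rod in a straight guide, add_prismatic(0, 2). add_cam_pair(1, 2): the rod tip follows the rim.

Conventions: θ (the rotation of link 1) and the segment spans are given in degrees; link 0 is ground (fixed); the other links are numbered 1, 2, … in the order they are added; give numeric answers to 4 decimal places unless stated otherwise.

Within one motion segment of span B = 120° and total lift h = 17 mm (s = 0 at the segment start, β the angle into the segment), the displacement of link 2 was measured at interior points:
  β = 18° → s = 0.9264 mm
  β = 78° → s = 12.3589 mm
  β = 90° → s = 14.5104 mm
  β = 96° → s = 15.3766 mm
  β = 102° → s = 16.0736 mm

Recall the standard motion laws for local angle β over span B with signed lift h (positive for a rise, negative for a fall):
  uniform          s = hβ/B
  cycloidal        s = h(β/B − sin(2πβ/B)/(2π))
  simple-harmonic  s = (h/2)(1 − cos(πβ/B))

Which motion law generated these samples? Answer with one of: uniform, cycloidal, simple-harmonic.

candidates at β/B = r: uniform s = h·r (linear in β); cycloidal s = h·(r − sin(2πr)/(2π)); simple-harmonic s = (h/2)(1 − cos(πr))
β=18°: printed 0.9264 | uniform 2.5500, cycloidal 0.3611, simple-harmonic 0.9264
β=78°: printed 12.3589 | uniform 11.0500, cycloidal 13.2389, simple-harmonic 12.3589
β=90°: printed 14.5104 | uniform 12.7500, cycloidal 15.4556, simple-harmonic 14.5104
β=96°: printed 15.3766 | uniform 13.6000, cycloidal 16.1732, simple-harmonic 15.3766
β=102°: printed 16.0736 | uniform 14.4500, cycloidal 16.6389, simple-harmonic 16.0736
only one law matches every sample → simple-harmonic

simple-harmonic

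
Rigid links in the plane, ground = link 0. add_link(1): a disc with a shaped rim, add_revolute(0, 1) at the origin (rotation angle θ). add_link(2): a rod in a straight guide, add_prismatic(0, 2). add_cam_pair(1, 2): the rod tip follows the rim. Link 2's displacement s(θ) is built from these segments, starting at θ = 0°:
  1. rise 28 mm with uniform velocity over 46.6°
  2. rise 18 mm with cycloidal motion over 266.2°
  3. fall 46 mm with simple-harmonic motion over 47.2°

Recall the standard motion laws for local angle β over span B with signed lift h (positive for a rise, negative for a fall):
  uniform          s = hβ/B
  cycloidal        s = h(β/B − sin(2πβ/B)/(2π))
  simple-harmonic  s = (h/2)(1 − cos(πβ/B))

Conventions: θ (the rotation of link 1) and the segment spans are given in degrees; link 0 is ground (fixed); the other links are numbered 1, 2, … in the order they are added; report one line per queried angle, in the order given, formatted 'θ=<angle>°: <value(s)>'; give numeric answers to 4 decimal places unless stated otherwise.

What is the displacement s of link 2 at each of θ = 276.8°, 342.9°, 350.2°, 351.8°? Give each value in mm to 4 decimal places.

segment 1 (0° to 46.6°, uniform, h = 28) is passed completely: s = 0.0000 + (28) = 28.0000
θ = 276.8° falls in segment 2 (46.6° to 312.8°, cycloidal, h = 18): β = 276.8 − 46.6 = 230.2°, B = 266.2°; Δs = 18·(0.8648 − sin(2π·0.8648)/(2π)) = 17.7175; s = 28.0000 + 17.7175 = 45.7175
segment 2 (46.6° to 312.8°, cycloidal, h = 18) is passed completely: s = 28.0000 + (18) = 46.0000
θ = 342.9° falls in segment 3 (312.8° to 360°, simple-harmonic, h = -46): β = 342.9 − 312.8 = 30.1°, B = 47.2°; Δs = -46/2·(1 − cos(π·0.6377)) = -32.6431; s = 46.0000 − 32.6431 = 13.3569
θ = 350.2° falls in segment 3 (312.8° to 360°, simple-harmonic, h = -46): β = 350.2 − 312.8 = 37.4°, B = 47.2°; Δs = -46/2·(1 − cos(π·0.7924)) = -41.2781; s = 46.0000 − 41.2781 = 4.7219
θ = 351.8° falls in segment 3 (312.8° to 360°, simple-harmonic, h = -46): β = 351.8 − 312.8 = 39°, B = 47.2°; Δs = -46/2·(1 − cos(π·0.8263)) = -42.6586; s = 46.0000 − 42.6586 = 3.3414

θ=276.8°: 45.7175
θ=342.9°: 13.3569
θ=350.2°: 4.7219
θ=351.8°: 3.3414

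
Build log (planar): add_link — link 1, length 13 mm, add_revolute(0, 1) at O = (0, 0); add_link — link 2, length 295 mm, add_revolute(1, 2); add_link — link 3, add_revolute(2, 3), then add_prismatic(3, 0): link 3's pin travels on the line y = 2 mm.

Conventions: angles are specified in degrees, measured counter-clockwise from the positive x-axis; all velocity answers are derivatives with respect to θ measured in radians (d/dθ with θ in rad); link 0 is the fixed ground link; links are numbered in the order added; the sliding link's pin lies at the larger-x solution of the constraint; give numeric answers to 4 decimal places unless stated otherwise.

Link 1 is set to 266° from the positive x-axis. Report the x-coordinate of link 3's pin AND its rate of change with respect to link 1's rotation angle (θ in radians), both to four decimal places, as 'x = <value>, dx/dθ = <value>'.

geometry: r = 13 mm, L = 295 mm, e = 2 mm
crank pin P = (r cos θ, r sin θ) = (-0.906834, -12.968333)
h = r sin θ − e = -12.968333 − 2 = -14.968333
x = r cos θ + √(L² − h²) = -0.906834 + 294.620008 = 293.713174
dx/dθ = −r sin θ − h·r cos θ/√(L² − h²) (θ in radians; h = -14.968333) = 12.922260

x = 293.7132, dx/dθ = 12.9223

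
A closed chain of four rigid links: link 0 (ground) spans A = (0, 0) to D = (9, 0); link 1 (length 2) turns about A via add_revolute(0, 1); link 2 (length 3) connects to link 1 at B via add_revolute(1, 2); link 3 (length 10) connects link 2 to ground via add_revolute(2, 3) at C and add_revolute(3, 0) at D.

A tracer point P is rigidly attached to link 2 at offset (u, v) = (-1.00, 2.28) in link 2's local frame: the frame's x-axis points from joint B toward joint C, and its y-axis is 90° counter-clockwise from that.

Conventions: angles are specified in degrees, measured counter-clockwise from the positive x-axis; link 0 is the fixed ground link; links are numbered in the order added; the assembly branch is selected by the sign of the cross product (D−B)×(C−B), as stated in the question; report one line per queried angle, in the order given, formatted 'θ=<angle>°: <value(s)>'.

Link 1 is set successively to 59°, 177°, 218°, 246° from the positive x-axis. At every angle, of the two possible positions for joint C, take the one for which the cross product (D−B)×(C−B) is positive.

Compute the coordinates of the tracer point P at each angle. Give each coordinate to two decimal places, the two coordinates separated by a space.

A=(0,0), D=(9.00,0)
θ=59°: B = A + 2.00·(cos59°, sin59°) = (1.0301, 1.7143)
θ=59°: |BD| = 8.1522
θ=59°: circle(B,3.00) ∩ circle(D,10.00): a=-1.5052, h=2.5951
θ=59°:   candidates: C₊=(0.1043,4.5679) cross=21.156; C₋=(-0.9872,-0.5062) cross=-21.156
θ=59°:   branch + wants cross > 0 → take C=(0.1043,4.5679) (cross=21.156)
θ=59°: ex = (C−B)/|BC| = (-0.3086,0.9512); ey = (-0.9512,-0.3086)
θ=59°: P = B + -1.00·ex + 2.28·ey = (-0.8300,0.0595)
θ=177°: B = A + 2.00·(cos177°, sin177°) = (-1.9973, 0.1047)
θ=177°: |BD| = 10.9978
θ=177°: circle(B,3.00) ∩ circle(D,10.00): a=1.3617, h=2.6732
θ=177°:   candidates: C₊=(-0.6102,2.7648) cross=29.399; C₋=(-0.6611,-2.5813) cross=-29.399
θ=177°:   branch + wants cross > 0 → take C=(-0.6102,2.7648) (cross=29.399)
θ=177°: ex = (C−B)/|BC| = (0.4624,0.8867); ey = (-0.8867,0.4624)
θ=177°: P = B + -1.00·ex + 2.28·ey = (-4.4813,0.2721)
θ=218°: B = A + 2.00·(cos218°, sin218°) = (-1.5760, -1.2313)
θ=218°: |BD| = 10.6475
θ=218°: circle(B,3.00) ∩ circle(D,10.00): a=1.0504, h=2.8101
θ=218°:   candidates: C₊=(-0.8576,1.6814) cross=29.920; C₋=(-0.2077,-3.9011) cross=-29.920
θ=218°:   branch + wants cross > 0 → take C=(-0.8576,1.6814) (cross=29.920)
θ=218°: ex = (C−B)/|BC| = (0.2395,0.9709); ey = (-0.9709,0.2395)
θ=218°: P = B + -1.00·ex + 2.28·ey = (-4.0291,-1.6563)
θ=246°: B = A + 2.00·(cos246°, sin246°) = (-0.8135, -1.8271)
θ=246°: |BD| = 9.9821
θ=246°: circle(B,3.00) ∩ circle(D,10.00): a=0.4329, h=2.9686
θ=246°:   candidates: C₊=(-0.9312,1.1706) cross=29.633; C₋=(0.1555,-4.6663) cross=-29.633
θ=246°:   branch + wants cross > 0 → take C=(-0.9312,1.1706) (cross=29.633)
θ=246°: ex = (C−B)/|BC| = (-0.0393,0.9992); ey = (-0.9992,-0.0393)
θ=246°: P = B + -1.00·ex + 2.28·ey = (-3.0525,-2.9158)

θ=59°: -0.83 0.06
θ=177°: -4.48 0.27
θ=218°: -4.03 -1.66
θ=246°: -3.05 -2.92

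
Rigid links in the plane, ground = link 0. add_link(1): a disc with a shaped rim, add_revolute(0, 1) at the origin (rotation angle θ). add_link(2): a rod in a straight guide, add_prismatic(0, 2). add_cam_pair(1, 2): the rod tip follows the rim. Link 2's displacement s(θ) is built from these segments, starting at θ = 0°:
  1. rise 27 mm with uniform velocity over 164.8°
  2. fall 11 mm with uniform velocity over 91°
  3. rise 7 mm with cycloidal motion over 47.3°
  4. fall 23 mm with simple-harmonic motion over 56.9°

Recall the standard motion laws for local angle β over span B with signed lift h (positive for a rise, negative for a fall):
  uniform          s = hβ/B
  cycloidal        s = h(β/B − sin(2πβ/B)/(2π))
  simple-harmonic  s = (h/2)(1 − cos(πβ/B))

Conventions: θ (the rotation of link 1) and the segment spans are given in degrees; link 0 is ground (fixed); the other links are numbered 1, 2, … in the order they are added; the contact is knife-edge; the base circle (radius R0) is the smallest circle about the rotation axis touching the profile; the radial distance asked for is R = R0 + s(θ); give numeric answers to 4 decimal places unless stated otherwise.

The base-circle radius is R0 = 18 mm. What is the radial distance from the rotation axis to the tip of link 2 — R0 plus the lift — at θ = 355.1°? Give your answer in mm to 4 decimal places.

segment 1 (0° to 164.8°, uniform, h = 27) is passed completely: s = 0.0000 + (27) = 27.0000
segment 2 (164.8° to 255.8°, uniform, h = -11) is passed completely: s = 27.0000 + (-11) = 16.0000
segment 3 (255.8° to 303.1°, cycloidal, h = 7) is passed completely: s = 16.0000 + (7) = 23.0000
θ = 355.1° falls in segment 4 (303.1° to 360°, simple-harmonic, h = -23): β = 355.1 − 303.1 = 52°, B = 56.9°; Δs = -23/2·(1 − cos(π·0.9139)) = -22.5817; s = 23.0000 − 22.5817 = 0.4183
R = R0 + s = 18 + 0.4183 = 18.4183

18.4183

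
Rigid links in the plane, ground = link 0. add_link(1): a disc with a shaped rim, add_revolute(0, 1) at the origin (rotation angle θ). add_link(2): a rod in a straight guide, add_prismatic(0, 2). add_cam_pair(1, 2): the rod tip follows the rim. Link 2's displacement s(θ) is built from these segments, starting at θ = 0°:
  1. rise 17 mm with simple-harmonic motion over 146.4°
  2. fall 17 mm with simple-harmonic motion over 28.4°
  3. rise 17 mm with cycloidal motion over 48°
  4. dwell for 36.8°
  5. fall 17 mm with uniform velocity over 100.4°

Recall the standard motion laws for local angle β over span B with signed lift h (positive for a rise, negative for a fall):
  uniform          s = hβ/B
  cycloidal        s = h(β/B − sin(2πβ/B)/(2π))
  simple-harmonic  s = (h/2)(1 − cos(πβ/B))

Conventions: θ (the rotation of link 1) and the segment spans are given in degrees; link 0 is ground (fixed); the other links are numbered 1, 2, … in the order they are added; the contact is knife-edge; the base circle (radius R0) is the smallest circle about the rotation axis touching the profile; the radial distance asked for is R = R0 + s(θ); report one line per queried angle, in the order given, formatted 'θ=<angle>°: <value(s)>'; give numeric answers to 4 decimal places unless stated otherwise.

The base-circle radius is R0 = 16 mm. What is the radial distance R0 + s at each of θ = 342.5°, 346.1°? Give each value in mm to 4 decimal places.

segment 1 (0° to 146.4°, simple-harmonic, h = 17) is passed completely: s = 0.0000 + (17) = 17.0000
segment 2 (146.4° to 174.8°, simple-harmonic, h = -17) is passed completely: s = 17.0000 + (-17) = 0.0000
segment 3 (174.8° to 222.8°, cycloidal, h = 17) is passed completely: s = 0.0000 + (17) = 17.0000
segment 4 (222.8° to 259.6°, dwell): s unchanged at 17.0000
θ = 342.5° falls in segment 5 (259.6° to 360°, uniform, h = -17): β = 342.5 − 259.6 = 82.9°, B = 100.4°; Δs = -17·82.9/100.4 = -14.0369; s = 17.0000 − 14.0369 = 2.9631
θ = 346.1° falls in segment 5 (259.6° to 360°, uniform, h = -17): β = 346.1 − 259.6 = 86.5°, B = 100.4°; Δs = -17·86.5/100.4 = -14.6464; s = 17.0000 − 14.6464 = 2.3536
θ=342.5°: R = R0 + s = 16 + 2.9631 = 18.9631
θ=346.1°: R = R0 + s = 16 + 2.3536 = 18.3536

θ=342.5°: 18.9631
θ=346.1°: 18.3536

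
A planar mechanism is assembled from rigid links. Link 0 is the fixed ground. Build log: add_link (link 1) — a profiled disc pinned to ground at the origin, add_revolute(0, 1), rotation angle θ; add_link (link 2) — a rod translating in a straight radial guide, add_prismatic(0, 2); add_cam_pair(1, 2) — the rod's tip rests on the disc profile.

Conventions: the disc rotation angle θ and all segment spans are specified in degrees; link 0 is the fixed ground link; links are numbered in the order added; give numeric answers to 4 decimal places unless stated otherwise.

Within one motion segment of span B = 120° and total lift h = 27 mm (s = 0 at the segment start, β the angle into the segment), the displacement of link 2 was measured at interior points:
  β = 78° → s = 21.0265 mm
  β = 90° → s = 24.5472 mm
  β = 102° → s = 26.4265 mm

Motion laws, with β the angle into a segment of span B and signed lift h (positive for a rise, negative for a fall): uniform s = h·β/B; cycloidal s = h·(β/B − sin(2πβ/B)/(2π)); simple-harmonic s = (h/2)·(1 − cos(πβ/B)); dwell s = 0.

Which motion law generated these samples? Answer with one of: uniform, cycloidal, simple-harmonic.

candidates at β/B = r: uniform s = h·r (linear in β); cycloidal s = h·(r − sin(2πr)/(2π)); simple-harmonic s = (h/2)(1 − cos(πr))
β=78°: printed 21.0265 | uniform 17.5500, cycloidal 21.0265, simple-harmonic 19.6289
β=90°: printed 24.5472 | uniform 20.2500, cycloidal 24.5472, simple-harmonic 23.0459
β=102°: printed 26.4265 | uniform 22.9500, cycloidal 26.4265, simple-harmonic 25.5286
only one law matches every sample → cycloidal

cycloidal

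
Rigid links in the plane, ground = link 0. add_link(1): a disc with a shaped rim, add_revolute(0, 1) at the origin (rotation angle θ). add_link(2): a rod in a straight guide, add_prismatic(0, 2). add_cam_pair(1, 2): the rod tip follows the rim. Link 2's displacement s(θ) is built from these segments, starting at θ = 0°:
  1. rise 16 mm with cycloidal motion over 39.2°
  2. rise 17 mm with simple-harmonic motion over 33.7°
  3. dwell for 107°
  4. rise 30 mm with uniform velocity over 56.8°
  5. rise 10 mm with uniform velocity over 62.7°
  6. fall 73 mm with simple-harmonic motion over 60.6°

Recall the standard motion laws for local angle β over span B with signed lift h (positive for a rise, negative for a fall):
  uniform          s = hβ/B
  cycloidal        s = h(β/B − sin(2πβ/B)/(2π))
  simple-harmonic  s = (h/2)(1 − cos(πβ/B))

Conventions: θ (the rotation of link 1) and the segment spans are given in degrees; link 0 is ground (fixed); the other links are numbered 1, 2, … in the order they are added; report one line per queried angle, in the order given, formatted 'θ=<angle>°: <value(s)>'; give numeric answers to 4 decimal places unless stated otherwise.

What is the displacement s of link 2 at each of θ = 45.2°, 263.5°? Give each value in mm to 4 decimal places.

segment 1 (0° to 39.2°, cycloidal, h = 16) is passed completely: s = 0.0000 + (16) = 16.0000
θ = 45.2° falls in segment 2 (39.2° to 72.9°, simple-harmonic, h = 17): β = 45.2 − 39.2 = 6°, B = 33.7°; Δs = 17/2·(1 − cos(π·0.1780)) = 1.2953; s = 16.0000 + 1.2953 = 17.2953
segment 2 (39.2° to 72.9°, simple-harmonic, h = 17) is passed completely: s = 16.0000 + (17) = 33.0000
segment 3 (72.9° to 179.9°, dwell): s unchanged at 33.0000
segment 4 (179.9° to 236.7°, uniform, h = 30) is passed completely: s = 33.0000 + (30) = 63.0000
θ = 263.5° falls in segment 5 (236.7° to 299.4°, uniform, h = 10): β = 263.5 − 236.7 = 26.8°, B = 62.7°; Δs = 10·26.8/62.7 = 4.2743; s = 63.0000 + 4.2743 = 67.2743

θ=45.2°: 17.2953
θ=263.5°: 67.2743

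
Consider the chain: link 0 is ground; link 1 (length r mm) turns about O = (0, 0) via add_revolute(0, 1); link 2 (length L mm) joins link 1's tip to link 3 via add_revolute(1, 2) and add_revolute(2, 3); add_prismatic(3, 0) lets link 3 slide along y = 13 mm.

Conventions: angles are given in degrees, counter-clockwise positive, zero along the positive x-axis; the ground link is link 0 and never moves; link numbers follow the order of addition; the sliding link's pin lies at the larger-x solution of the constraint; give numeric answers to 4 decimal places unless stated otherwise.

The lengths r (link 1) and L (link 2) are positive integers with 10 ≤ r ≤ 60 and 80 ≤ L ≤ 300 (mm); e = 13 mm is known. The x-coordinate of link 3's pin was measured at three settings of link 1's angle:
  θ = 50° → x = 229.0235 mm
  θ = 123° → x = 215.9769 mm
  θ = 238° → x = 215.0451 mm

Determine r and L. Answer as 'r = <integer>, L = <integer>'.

constraint per measurement: (x − r cos θ)² + (r sin θ − e)² = L²
subtracting the θ₁ and θ₂ equations cancels the r² and L² terms:
r = (x₁² − x₂²) / (2[(x₁cos θ₁ + e sin θ₁) − (x₂cos θ₂ + e sin θ₂)]) = 10.9999 → r = 11
L² = (x₁ − r cos θ₁)² + (r sin θ₁ − e)² = 49283.9785 → L = 222.0000 → L = 222
check at θ₃=238°: x = 215.0451 (printed 215.0451) ✓

r = 11, L = 222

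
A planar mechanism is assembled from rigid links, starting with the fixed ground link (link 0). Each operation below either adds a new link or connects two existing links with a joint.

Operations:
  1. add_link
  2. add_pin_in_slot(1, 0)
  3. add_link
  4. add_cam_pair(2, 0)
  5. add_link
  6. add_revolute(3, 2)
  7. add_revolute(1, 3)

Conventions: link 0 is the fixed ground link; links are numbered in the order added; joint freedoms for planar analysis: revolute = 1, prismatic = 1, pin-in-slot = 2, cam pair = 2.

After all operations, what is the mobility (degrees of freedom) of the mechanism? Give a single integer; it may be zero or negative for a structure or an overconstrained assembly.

L=1 J1=0 J2=0
add link → L=2 J1=0 J2=0
PS@1,0 dof=2 J2 → L=2 J1=0 J2=1
add link → L=3 J1=0 J2=1
C@2,0 dof=2 J2 → L=3 J1=0 J2=2
add link → L=4 J1=0 J2=2
R@3,2 dof=1 J1 → L=4 J1=1 J2=2
R@1,3 dof=1 J1 → L=4 J1=2 J2=2
M=3(L−1)−2J1−J2=3·3−2·2−2=3

M = 3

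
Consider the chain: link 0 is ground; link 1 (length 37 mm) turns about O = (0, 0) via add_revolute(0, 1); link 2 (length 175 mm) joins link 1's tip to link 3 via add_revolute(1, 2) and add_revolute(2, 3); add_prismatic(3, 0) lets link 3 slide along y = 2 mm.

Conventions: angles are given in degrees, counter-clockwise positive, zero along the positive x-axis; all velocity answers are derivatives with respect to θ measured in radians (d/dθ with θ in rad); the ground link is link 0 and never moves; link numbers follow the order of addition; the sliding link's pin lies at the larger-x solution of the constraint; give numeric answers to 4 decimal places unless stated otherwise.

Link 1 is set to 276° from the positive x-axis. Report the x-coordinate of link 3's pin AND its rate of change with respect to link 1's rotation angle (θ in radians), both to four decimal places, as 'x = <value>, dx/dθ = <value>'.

geometry: r = 37 mm, L = 175 mm, e = 2 mm
crank pin P = (r cos θ, r sin θ) = (3.867553, -36.797310)
h = r sin θ − e = -36.797310 − 2 = -38.797310
x = r cos θ + √(L² − h²) = 3.867553 + 170.645154 = 174.512708
dx/dθ = −r sin θ − h·r cos θ/√(L² − h²) (θ in radians; h = -38.797310) = 37.676624

x = 174.5127, dx/dθ = 37.6766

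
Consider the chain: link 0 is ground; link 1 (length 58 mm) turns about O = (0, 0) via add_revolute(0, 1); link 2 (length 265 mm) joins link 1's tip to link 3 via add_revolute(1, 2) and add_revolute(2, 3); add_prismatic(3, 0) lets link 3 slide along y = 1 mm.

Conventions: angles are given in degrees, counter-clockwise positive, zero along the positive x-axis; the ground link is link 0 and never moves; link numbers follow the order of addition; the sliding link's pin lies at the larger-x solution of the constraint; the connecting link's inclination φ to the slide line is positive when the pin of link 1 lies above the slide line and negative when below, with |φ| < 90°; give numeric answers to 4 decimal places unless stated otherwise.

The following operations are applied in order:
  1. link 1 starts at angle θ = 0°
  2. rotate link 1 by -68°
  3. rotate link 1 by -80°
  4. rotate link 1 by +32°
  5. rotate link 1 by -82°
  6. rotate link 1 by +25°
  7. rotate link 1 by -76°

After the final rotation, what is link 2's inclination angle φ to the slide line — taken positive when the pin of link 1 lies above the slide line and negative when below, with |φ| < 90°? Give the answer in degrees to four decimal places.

geometry: r = 58 mm, L = 265 mm, e = 1 mm; θ starts at 0°
rotate link 1 by -68°: θ ← 0° -68° = -68°
rotate link 1 by -80°: θ ← -68° -80° = -148°
rotate link 1 by +32°: θ ← -148° +32° = -116°
rotate link 1 by -82°: θ ← -116° -82° = -198°
rotate link 1 by +25°: θ ← -198° +25° = -173°
rotate link 1 by -76°: θ ← -173° -76° = -249°
h = r sin θ − e = 54.147665 − 1 = 53.147665
sin φ = h / L = 53.147665 / 265 = 0.20055723
φ = arcsin(0.20055723) = 11.569546°

11.5695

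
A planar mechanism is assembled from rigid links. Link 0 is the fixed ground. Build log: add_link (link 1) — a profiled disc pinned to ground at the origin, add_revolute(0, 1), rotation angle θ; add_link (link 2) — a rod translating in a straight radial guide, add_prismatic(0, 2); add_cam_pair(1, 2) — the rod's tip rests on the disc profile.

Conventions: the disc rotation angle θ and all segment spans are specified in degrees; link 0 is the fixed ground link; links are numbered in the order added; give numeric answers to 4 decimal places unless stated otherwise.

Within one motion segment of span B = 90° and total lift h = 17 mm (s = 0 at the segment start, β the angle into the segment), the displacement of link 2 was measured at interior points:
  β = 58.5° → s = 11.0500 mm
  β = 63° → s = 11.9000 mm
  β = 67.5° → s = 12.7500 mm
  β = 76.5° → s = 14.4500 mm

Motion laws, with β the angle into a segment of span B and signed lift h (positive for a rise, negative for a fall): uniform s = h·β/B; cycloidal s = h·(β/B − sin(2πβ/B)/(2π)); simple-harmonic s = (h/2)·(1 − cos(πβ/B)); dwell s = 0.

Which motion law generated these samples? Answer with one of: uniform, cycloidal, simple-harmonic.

candidates at β/B = r: uniform s = h·r (linear in β); cycloidal s = h·(r − sin(2πr)/(2π)); simple-harmonic s = (h/2)(1 − cos(πr))
β=58.5°: printed 11.0500 | uniform 11.0500, cycloidal 13.2389, simple-harmonic 12.3589
β=63°: printed 11.9000 | uniform 11.9000, cycloidal 14.4732, simple-harmonic 13.4962
β=67.5°: printed 12.7500 | uniform 12.7500, cycloidal 15.4556, simple-harmonic 14.5104
β=76.5°: printed 14.4500 | uniform 14.4500, cycloidal 16.6389, simple-harmonic 16.0736
only one law matches every sample → uniform

uniform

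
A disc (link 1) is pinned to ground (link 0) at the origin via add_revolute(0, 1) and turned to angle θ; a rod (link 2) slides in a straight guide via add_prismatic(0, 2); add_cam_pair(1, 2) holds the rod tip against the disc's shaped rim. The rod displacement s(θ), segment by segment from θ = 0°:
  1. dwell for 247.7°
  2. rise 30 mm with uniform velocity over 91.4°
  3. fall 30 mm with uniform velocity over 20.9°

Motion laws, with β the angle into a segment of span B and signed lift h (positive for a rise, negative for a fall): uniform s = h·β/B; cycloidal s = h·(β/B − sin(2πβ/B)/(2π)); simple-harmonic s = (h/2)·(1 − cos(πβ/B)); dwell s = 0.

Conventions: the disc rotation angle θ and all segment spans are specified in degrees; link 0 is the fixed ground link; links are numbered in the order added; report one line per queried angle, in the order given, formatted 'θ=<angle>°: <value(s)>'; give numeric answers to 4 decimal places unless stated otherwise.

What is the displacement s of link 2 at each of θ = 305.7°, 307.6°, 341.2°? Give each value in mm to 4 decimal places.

segment 1 (0° to 247.7°, dwell): s unchanged at 0.0000
θ = 305.7° falls in segment 2 (247.7° to 339.1°, uniform, h = 30): β = 305.7 − 247.7 = 58°, B = 91.4°; Δs = 30·58/91.4 = 19.0372; s = 0.0000 + 19.0372 = 19.0372
θ = 307.6° falls in segment 2 (247.7° to 339.1°, uniform, h = 30): β = 307.6 − 247.7 = 59.9°, B = 91.4°; Δs = 30·59.9/91.4 = 19.6608; s = 0.0000 + 19.6608 = 19.6608
segment 2 (247.7° to 339.1°, uniform, h = 30) is passed completely: s = 0.0000 + (30) = 30.0000
θ = 341.2° falls in segment 3 (339.1° to 360°, uniform, h = -30): β = 341.2 − 339.1 = 2.1°, B = 20.9°; Δs = -30·2.1/20.9 = -3.0144; s = 30.0000 − 3.0144 = 26.9856

θ=305.7°: 19.0372
θ=307.6°: 19.6608
θ=341.2°: 26.9856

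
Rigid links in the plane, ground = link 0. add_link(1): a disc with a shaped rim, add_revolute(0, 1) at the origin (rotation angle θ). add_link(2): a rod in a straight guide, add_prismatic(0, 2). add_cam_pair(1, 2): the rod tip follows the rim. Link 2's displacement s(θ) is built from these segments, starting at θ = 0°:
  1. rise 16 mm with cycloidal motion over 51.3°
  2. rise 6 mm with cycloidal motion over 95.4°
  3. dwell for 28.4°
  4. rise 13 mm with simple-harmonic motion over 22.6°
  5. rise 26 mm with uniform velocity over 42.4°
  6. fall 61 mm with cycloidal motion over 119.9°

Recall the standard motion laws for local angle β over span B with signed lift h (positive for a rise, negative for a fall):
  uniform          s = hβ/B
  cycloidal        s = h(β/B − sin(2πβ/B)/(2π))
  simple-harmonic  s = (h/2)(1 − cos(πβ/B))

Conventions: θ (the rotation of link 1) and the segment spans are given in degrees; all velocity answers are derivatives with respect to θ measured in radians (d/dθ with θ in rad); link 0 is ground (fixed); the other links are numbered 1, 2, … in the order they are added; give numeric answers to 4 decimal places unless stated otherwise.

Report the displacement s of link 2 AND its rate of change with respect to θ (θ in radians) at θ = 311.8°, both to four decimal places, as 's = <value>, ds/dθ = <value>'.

segment 1 (0° to 51.3°, cycloidal, h = 16) is passed completely: s = 0.0000 + (16) = 16.0000
segment 2 (51.3° to 146.7°, cycloidal, h = 6) is passed completely: s = 16.0000 + (6) = 22.0000
segment 3 (146.7° to 175.1°, dwell): s unchanged at 22.0000
segment 4 (175.1° to 197.7°, simple-harmonic, h = 13) is passed completely: s = 22.0000 + (13) = 35.0000
segment 5 (197.7° to 240.1°, uniform, h = 26) is passed completely: s = 35.0000 + (26) = 61.0000
θ = 311.8° falls in segment 6 (240.1° to 360°, cycloidal, h = -61): β = 311.8 − 240.1 = 71.7°, B = 119.9°; Δs = -61·(0.5980 − sin(2π·0.5980)/(2π)) = -42.0852; s = 61.0000 − 42.0852 = 18.9148
velocity in seg [240.1°–360°] (cycloidal), θ in radians: β = 71.7° = 1.2514 rad, B = 119.9° = 2.0926 rad; ds/dθ = (h/B)(1 − cos(2πβ/B)) = ((-61)/2.0926)(1 − cos(2π·0.5980)) = -52.945823 mm/rad

s = 18.9148, ds/dθ = -52.9458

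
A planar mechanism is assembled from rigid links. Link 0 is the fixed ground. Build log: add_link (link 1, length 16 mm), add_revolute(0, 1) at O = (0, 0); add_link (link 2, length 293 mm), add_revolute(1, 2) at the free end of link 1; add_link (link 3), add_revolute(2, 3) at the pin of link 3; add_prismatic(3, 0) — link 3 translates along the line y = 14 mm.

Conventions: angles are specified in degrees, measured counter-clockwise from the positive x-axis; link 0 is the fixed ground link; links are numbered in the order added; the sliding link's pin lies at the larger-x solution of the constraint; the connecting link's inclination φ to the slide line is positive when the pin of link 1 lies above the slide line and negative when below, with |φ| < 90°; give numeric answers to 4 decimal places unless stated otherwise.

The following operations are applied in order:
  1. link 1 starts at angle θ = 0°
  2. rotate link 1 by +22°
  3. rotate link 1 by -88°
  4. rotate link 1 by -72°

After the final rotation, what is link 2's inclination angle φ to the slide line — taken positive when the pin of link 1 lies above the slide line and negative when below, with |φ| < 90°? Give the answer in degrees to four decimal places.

geometry: r = 16 mm, L = 293 mm, e = 14 mm; θ starts at 0°
rotate link 1 by +22°: θ ← 0° +22° = 22°
rotate link 1 by -88°: θ ← 22° -88° = -66°
rotate link 1 by -72°: θ ← -66° -72° = -138°
h = r sin θ − e = -10.706090 − 14 = -24.706090
sin φ = h / L = -24.706090 / 293 = -0.08432113
φ = arcsin(-0.08432113) = -4.836988°

-4.8370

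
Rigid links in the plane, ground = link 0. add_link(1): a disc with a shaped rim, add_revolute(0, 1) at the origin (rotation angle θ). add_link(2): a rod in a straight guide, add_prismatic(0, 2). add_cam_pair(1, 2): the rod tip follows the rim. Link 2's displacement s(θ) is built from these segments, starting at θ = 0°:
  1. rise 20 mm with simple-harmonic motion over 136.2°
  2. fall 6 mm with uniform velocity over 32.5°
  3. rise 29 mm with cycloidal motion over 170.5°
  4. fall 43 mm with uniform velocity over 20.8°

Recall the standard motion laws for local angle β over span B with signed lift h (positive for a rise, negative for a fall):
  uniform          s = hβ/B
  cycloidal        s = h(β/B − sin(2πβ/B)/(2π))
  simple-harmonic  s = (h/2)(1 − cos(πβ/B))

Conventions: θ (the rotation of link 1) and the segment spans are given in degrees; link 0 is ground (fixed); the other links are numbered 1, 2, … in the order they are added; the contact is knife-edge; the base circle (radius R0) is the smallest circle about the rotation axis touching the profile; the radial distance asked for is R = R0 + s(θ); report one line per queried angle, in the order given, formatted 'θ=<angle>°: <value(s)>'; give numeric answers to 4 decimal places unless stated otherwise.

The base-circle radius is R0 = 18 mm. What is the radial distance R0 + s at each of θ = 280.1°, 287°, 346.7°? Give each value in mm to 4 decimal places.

segment 1 (0° to 136.2°, simple-harmonic, h = 20) is passed completely: s = 0.0000 + (20) = 20.0000
segment 2 (136.2° to 168.7°, uniform, h = -6) is passed completely: s = 20.0000 + (-6) = 14.0000
θ = 280.1° falls in segment 3 (168.7° to 339.2°, cycloidal, h = 29): β = 280.1 − 168.7 = 111.4°, B = 170.5°; Δs = 29·(0.6534 − sin(2π·0.6534)/(2π)) = 22.7385; s = 14.0000 + 22.7385 = 36.7385
θ = 287° falls in segment 3 (168.7° to 339.2°, cycloidal, h = 29): β = 287 − 168.7 = 118.3°, B = 170.5°; Δs = 29·(0.6938 − sin(2π·0.6938)/(2π)) = 24.4525; s = 14.0000 + 24.4525 = 38.4525
segment 3 (168.7° to 339.2°, cycloidal, h = 29) is passed completely: s = 14.0000 + (29) = 43.0000
θ = 346.7° falls in segment 4 (339.2° to 360°, uniform, h = -43): β = 346.7 − 339.2 = 7.5°, B = 20.8°; Δs = -43·7.5/20.8 = -15.5048; s = 43.0000 − 15.5048 = 27.4952
θ=280.1°: R = R0 + s = 18 + 36.7385 = 54.7385
θ=287°: R = R0 + s = 18 + 38.4525 = 56.4525
θ=346.7°: R = R0 + s = 18 + 27.4952 = 45.4952

θ=280.1°: 54.7385
θ=287°: 56.4525
θ=346.7°: 45.4952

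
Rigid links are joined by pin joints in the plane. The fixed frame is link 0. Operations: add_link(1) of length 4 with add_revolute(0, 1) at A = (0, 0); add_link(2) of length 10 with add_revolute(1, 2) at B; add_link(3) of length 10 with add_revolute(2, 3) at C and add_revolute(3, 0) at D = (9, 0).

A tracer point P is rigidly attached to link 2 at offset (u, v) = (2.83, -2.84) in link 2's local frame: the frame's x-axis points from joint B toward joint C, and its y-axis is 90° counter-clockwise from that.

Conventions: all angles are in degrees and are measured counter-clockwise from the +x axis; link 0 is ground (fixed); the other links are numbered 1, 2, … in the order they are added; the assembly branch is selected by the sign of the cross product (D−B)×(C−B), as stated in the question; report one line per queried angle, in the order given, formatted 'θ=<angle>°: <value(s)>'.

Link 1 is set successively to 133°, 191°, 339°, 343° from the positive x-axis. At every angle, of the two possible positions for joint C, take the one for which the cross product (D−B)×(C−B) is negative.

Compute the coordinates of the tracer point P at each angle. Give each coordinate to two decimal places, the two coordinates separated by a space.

A=(0,0), D=(9.00,0)
θ=133°: B = A + 4.00·(cos133°, sin133°) = (-2.7280, 2.9254)
θ=133°: |BD| = 12.0873
θ=133°: circle(B,10.00) ∩ circle(D,10.00): a=6.0437, h=7.9671
θ=133°:   candidates: C₊=(5.0642,9.1929) cross=96.301; C₋=(1.2078,-6.2675) cross=-96.301
θ=133°:   branch - wants cross < 0 → take C=(1.2078,-6.2675) (cross=-96.301)
θ=133°: ex = (C−B)/|BC| = (0.3936,-0.9193); ey = (0.9193,0.3936)
θ=133°: P = B + 2.83·ex + -2.84·ey = (-4.2250,-0.7939)
θ=191°: B = A + 4.00·(cos191°, sin191°) = (-3.9265, -0.7632)
θ=191°: |BD| = 12.9490
θ=191°: circle(B,10.00) ∩ circle(D,10.00): a=6.4745, h=7.6211
θ=191°:   candidates: C₊=(2.0875,7.2262) cross=98.685; C₋=(2.9859,-7.9894) cross=-98.685
θ=191°:   branch - wants cross < 0 → take C=(2.9859,-7.9894) (cross=-98.685)
θ=191°: ex = (C−B)/|BC| = (0.6912,-0.7226); ey = (0.7226,0.6912)
θ=191°: P = B + 2.83·ex + -2.84·ey = (-4.0225,-4.7714)
θ=339°: B = A + 4.00·(cos339°, sin339°) = (3.7343, -1.4335)
θ=339°: |BD| = 5.4573
θ=339°: circle(B,10.00) ∩ circle(D,10.00): a=2.7287, h=9.6205
θ=339°:   candidates: C₊=(3.8401,8.5660) cross=52.502; C₋=(8.8942,-9.9994) cross=-52.502
θ=339°:   branch - wants cross < 0 → take C=(8.8942,-9.9994) (cross=-52.502)
θ=339°: ex = (C−B)/|BC| = (0.5160,-0.8566); ey = (0.8566,0.5160)
θ=339°: P = B + 2.83·ex + -2.84·ey = (2.7618,-5.3230)
θ=343°: B = A + 4.00·(cos343°, sin343°) = (3.8252, -1.1695)
θ=343°: |BD| = 5.3053
θ=343°: circle(B,10.00) ∩ circle(D,10.00): a=2.6526, h=9.6418
θ=343°:   candidates: C₊=(4.2872,8.8198) cross=51.152; C₋=(8.5380,-9.9893) cross=-51.152
θ=343°:   branch - wants cross < 0 → take C=(8.5380,-9.9893) (cross=-51.152)
θ=343°: ex = (C−B)/|BC| = (0.4713,-0.8820); ey = (0.8820,0.4713)
θ=343°: P = B + 2.83·ex + -2.84·ey = (2.6541,-5.0039)

θ=133°: -4.22 -0.79
θ=191°: -4.02 -4.77
θ=339°: 2.76 -5.32
θ=343°: 2.65 -5.00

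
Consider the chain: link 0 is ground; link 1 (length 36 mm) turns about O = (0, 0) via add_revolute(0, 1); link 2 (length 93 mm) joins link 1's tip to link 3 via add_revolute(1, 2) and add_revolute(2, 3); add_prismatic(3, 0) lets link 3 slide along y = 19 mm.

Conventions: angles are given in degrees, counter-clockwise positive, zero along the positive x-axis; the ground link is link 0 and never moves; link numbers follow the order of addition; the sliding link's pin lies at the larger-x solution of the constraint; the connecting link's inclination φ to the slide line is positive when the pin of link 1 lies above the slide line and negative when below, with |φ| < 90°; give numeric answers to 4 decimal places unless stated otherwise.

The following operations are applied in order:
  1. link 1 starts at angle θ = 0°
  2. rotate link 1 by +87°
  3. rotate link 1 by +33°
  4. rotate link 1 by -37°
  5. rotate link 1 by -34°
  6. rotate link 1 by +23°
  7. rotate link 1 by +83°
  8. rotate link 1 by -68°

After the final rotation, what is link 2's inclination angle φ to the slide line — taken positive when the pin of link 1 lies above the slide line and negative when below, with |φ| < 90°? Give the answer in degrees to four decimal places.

geometry: r = 36 mm, L = 93 mm, e = 19 mm; θ starts at 0°
rotate link 1 by +87°: θ ← 0° +87° = 87°
rotate link 1 by +33°: θ ← 87° +33° = 120°
rotate link 1 by -37°: θ ← 120° -37° = 83°
rotate link 1 by -34°: θ ← 83° -34° = 49°
rotate link 1 by +23°: θ ← 49° +23° = 72°
rotate link 1 by +83°: θ ← 72° +83° = 155°
rotate link 1 by -68°: θ ← 155° -68° = 87°
h = r sin θ − e = 35.950663 − 19 = 16.950663
sin φ = h / L = 16.950663 / 93 = 0.18226520
φ = arcsin(0.18226520) = 10.501729°

10.5017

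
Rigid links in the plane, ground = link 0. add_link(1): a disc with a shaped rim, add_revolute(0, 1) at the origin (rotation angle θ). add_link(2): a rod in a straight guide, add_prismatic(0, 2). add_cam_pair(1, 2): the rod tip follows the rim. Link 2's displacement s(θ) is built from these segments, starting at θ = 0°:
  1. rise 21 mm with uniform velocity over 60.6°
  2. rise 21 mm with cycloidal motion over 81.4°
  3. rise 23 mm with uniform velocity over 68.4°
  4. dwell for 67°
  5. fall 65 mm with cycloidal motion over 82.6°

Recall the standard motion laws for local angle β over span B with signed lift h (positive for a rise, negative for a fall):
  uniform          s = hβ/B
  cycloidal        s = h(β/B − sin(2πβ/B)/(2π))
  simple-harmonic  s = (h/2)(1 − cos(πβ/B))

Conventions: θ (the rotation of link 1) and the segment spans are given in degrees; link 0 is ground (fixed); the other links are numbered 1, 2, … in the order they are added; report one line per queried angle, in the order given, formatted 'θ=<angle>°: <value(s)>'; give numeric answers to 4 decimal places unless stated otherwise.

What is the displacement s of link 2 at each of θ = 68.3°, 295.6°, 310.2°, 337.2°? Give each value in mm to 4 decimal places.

segment 1 (0° to 60.6°, uniform, h = 21) is passed completely: s = 0.0000 + (21) = 21.0000
θ = 68.3° falls in segment 2 (60.6° to 142°, cycloidal, h = 21): β = 68.3 − 60.6 = 7.7°, B = 81.4°; Δs = 21·(0.0946 − sin(2π·0.0946)/(2π)) = 0.1149; s = 21.0000 + 0.1149 = 21.1149
segment 2 (60.6° to 142°, cycloidal, h = 21) is passed completely: s = 21.0000 + (21) = 42.0000
segment 3 (142° to 210.4°, uniform, h = 23) is passed completely: s = 42.0000 + (23) = 65.0000
segment 4 (210.4° to 277.4°, dwell): s unchanged at 65.0000
θ = 295.6° falls in segment 5 (277.4° to 360°, cycloidal, h = -65): β = 295.6 − 277.4 = 18.2°, B = 82.6°; Δs = -65·(0.2203 − sin(2π·0.2203)/(2π)) = -4.1561; s = 65.0000 − 4.1561 = 60.8439
θ = 310.2° falls in segment 5 (277.4° to 360°, cycloidal, h = -65): β = 310.2 − 277.4 = 32.8°, B = 82.6°; Δs = -65·(0.3971 − sin(2π·0.3971)/(2π)) = -19.5787; s = 65.0000 − 19.5787 = 45.4213
θ = 337.2° falls in segment 5 (277.4° to 360°, cycloidal, h = -65): β = 337.2 − 277.4 = 59.8°, B = 82.6°; Δs = -65·(0.7240 − sin(2π·0.7240)/(2π)) = -57.2651; s = 65.0000 − 57.2651 = 7.7349

θ=68.3°: 21.1149
θ=295.6°: 60.8439
θ=310.2°: 45.4213
θ=337.2°: 7.7349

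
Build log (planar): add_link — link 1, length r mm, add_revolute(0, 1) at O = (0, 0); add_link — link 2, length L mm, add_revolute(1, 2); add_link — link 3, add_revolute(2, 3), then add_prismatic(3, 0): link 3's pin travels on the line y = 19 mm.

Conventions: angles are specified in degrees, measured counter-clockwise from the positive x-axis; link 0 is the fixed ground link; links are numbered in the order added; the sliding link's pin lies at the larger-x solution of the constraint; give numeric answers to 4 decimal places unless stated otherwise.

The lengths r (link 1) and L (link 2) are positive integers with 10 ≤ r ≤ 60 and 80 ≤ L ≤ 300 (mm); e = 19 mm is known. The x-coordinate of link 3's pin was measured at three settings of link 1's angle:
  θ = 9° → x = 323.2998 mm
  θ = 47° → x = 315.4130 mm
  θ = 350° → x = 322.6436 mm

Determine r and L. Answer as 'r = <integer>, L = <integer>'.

constraint per measurement: (x − r cos θ)² + (r sin θ − e)² = L²
subtracting the θ₁ and θ₂ equations cancels the r² and L² terms:
r = (x₁² − x₂²) / (2[(x₁cos θ₁ + e sin θ₁) − (x₂cos θ₂ + e sin θ₂)]) = 27.0001 → r = 27
L² = (x₁ − r cos θ₁)² + (r sin θ₁ − e)² = 88209.0090 → L = 297.0000 → L = 297
check at θ₃=350°: x = 322.6436 (printed 322.6436) ✓

r = 27, L = 297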